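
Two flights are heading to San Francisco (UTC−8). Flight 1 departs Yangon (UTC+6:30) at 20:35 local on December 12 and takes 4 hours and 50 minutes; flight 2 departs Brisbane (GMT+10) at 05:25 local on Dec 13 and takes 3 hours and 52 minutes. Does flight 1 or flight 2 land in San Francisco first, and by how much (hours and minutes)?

Flight 1 in UTC: 20:35 − 6:30 = 14:05 on Dec 12.
+4 hours and 50 minutes → arrive 18:55 UTC on Dec 12.
Flight 2 in UTC: 05:25 − 10:00 = 19:25 on Dec 12.
+3 hours 52 minutes → arrive 23:17 UTC on Dec 12.
Flight 1 lands earlier by 4 hours 22 minutes.

the first, by 4 hours 22 minutes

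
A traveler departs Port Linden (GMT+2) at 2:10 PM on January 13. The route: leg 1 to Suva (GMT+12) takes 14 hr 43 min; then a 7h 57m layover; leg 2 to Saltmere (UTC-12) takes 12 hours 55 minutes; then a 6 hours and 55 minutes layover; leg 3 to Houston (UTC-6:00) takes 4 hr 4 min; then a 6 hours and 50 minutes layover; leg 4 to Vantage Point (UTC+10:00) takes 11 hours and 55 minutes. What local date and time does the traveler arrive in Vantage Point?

Convert departure to UTC: 2:10 PM − 2:00 = 12:10 PM UTC on Jan 13.
Add 14 hours 43 minutes leg 1 → 2:53 AM UTC (Jan 14).
Add 7 hours 57 minutes layover in Suva → 10:50 AM UTC.
Add 12 hours and 55 minutes leg 2 → 11:45 PM UTC.
Add 6 hours 55 minutes layover in Saltmere → 6:40 AM UTC (Jan 15).
Add 4 hours and 4 minutes leg 3 → 10:44 AM UTC.
Add 6 hours and 50 minutes layover in Houston → 5:34 PM UTC.
Add 11 hours 55 minutes leg 4 → 5:29 AM UTC (Jan 16).
Vantage Point is UTC+10:00, so local arrival = 5:29 AM + 10:00 = 3:29 PM on Jan 16.

3:29 PM on Jan 16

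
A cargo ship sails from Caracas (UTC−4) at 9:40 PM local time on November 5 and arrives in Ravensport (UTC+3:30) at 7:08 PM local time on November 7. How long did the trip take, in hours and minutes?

37 hours 58 minutes

Departure in UTC: 9:40 PM + 4:00 = 1:40 AM on Nov 6.
Arrival in UTC: 7:08 PM − 3:30 = 3:38 PM on Nov 7.
Elapsed = 3:38 PM − 1:40 AM (+1 day) = 37 hours 58 minutes.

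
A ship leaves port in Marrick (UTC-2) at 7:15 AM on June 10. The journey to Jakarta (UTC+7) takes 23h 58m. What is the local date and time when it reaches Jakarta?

Convert departure to UTC: 7:15 AM + 2:00 = 9:15 AM UTC on Jun 10.
Add 23 hours 58 minutes travel time → 9:13 AM UTC (Jun 11).
Jakarta is UTC+7:00, so local arrival = 9:13 AM + 7:00 = 4:13 PM on Jun 11.

4:13 PM on June 11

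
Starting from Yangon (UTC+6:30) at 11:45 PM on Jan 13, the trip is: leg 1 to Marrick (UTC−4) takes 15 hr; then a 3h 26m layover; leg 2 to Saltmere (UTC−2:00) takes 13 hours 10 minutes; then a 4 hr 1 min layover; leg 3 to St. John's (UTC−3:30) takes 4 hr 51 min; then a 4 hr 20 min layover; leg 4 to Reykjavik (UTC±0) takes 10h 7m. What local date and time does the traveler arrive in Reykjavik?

12:10 AM on January 16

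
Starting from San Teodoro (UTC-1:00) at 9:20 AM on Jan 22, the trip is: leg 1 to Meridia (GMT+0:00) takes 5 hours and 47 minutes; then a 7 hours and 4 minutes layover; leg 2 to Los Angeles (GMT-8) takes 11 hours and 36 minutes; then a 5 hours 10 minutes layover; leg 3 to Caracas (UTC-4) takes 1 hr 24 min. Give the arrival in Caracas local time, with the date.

Convert departure to UTC: 9:20 AM + 1:00 = 10:20 AM UTC on Jan 22.
Add 5 hours 47 minutes leg 1 → 4:07 PM UTC.
Add 7 hours 4 minutes layover in Meridia → 11:11 PM UTC.
Add 11 hours 36 minutes leg 2 → 10:47 AM UTC (Jan 23).
Add 5 hours 10 minutes layover in Los Angeles → 3:57 PM UTC.
Add 1 hour and 24 minutes leg 3 → 5:21 PM UTC.
Caracas is UTC−4:00, so local arrival = 5:21 PM − 4:00 = 1:21 PM on Jan 23.

1:21 PM on January 23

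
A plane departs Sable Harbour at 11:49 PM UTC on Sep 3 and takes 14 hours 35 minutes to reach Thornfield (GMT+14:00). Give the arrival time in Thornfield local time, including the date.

Departure is given in UTC: 11:49 PM on Sep 3.
Add 14 hours 35 minutes → 2:24 PM UTC (Sep 4).
Thornfield is UTC+14:00: 2:24 PM + 14:00 = 4:24 AM on Sep 5.

4:24 AM on September 5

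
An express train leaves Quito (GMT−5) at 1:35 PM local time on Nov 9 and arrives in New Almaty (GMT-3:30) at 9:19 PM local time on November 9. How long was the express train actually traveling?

New Almaty is 1:30 ahead of Quito.
Clock-face elapsed time (ignoring zones) is 7 hours 44 minutes.
Actual elapsed = 7 hours 44 minutes − 1:30 = 6 hours 14 minutes.

6 hours 14 minutes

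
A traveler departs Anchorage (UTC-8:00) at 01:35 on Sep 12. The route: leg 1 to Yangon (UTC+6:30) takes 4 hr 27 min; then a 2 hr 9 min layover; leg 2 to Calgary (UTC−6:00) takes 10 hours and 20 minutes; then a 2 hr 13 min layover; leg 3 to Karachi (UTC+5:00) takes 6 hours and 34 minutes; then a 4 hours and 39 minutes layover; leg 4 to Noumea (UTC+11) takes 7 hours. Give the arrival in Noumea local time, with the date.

09:57 on September 14

Convert departure to UTC: 01:35 + 8:00 = 09:35 UTC on Sep 12.
Add 4 hours 27 minutes leg 1 → 14:02 UTC.
Add 2 hours 9 minutes layover in Yangon → 16:11 UTC.
Add 10 hours and 20 minutes leg 2 → 02:31 UTC (Sep 13).
Add 2 hours and 13 minutes layover in Calgary → 04:44 UTC.
Add 6 hours and 34 minutes leg 3 → 11:18 UTC.
Add 4 hours 39 minutes layover in Karachi → 15:57 UTC.
Add 7 hours leg 4 → 22:57 UTC.
Noumea is UTC+11:00, so local arrival = 22:57 + 11:00 = 09:57 on Sep 14.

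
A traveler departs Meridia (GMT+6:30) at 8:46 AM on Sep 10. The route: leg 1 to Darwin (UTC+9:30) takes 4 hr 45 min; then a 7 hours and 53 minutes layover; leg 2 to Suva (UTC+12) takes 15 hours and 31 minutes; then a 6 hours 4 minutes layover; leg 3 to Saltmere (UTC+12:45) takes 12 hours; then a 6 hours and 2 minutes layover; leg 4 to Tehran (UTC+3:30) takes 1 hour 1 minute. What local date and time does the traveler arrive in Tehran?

Convert departure to UTC: 8:46 AM − 6:30 = 2:16 AM UTC on Sep 10.
Add 4 hours and 45 minutes leg 1 → 7:01 AM UTC.
Add 7 hours 53 minutes layover in Darwin → 2:54 PM UTC.
Add 15 hours 31 minutes leg 2 → 6:25 AM UTC (Sep 11).
Add 6 hours 4 minutes layover in Suva → 12:29 PM UTC.
Add 12 hours leg 3 → 12:29 AM UTC (Sep 12).
Add 6 hours and 2 minutes layover in Saltmere → 6:31 AM UTC.
Add 1 hour 1 minute leg 4 → 7:32 AM UTC.
Tehran is UTC+3:30, so local arrival = 7:32 AM + 3:30 = 11:02 AM on Sep 12.

11:02 AM on September 12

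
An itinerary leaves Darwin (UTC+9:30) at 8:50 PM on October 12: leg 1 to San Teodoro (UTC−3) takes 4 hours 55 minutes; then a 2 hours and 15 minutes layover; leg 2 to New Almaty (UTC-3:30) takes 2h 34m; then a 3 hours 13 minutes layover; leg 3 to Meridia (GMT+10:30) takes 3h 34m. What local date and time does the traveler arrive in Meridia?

2:21 PM on October 13

Convert departure to UTC: 8:50 PM − 9:30 = 11:20 AM UTC on Oct 12.
Add 4 hours and 55 minutes leg 1 → 4:15 PM UTC.
Add 2 hours 15 minutes layover in San Teodoro → 6:30 PM UTC.
Add 2 hours 34 minutes leg 2 → 9:04 PM UTC.
Add 3 hours 13 minutes layover in New Almaty → 12:17 AM UTC (Oct 13).
Add 3 hours and 34 minutes leg 3 → 3:51 AM UTC.
Meridia is UTC+10:30, so local arrival = 3:51 AM + 10:30 = 2:21 PM on Oct 13.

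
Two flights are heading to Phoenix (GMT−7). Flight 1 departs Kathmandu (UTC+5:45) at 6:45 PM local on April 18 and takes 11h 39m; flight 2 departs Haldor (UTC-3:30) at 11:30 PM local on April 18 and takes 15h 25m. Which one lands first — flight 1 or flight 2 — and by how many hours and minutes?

the first, by 17 hours 46 minutes

Flight 1 in UTC: 6:45 PM − 5:45 = 1:00 PM on Apr 18.
+11 hours and 39 minutes → arrive 12:39 AM UTC on Apr 19.
Flight 2 in UTC: 11:30 PM + 3:30 = 3:00 AM on Apr 19.
+15 hours and 25 minutes → arrive 6:25 PM UTC on Apr 19.
Flight 1 lands earlier by 17 hours 46 minutes.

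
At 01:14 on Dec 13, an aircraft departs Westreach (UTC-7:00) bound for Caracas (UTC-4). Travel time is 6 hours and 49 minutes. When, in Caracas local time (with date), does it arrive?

11:03 on December 13

Caracas is 3:00 ahead of Westreach.
After 6 hours and 49 minutes it is 08:03 in Westreach.
Shift by the zone difference: 08:03 + 3:00 = 11:03 on Dec 13 in Caracas.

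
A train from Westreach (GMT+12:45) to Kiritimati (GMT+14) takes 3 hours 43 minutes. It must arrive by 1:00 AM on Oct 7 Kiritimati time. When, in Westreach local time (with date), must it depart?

8:02 PM on Oct 6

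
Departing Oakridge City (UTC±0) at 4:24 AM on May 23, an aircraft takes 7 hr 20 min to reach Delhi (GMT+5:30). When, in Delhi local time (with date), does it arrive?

5:14 PM on May 23

Delhi is 5:30 ahead of Oakridge City.
After 7 hours 20 minutes it is 11:44 AM in Oakridge City.
Shift by the zone difference: 11:44 AM + 5:30 = 5:14 PM on May 23 in Delhi.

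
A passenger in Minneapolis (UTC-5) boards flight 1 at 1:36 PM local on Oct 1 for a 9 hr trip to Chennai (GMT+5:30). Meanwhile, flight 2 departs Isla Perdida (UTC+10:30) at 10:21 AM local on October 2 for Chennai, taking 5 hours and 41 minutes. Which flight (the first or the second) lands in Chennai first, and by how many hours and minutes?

Flight 1 in UTC: 1:36 PM + 5:00 = 6:36 PM on Oct 1.
+9 hours → arrive 3:36 AM UTC on Oct 2.
Flight 2 in UTC: 10:21 AM − 10:30 = 11:51 PM on Oct 1.
+5 hours 41 minutes → arrive 5:32 AM UTC on Oct 2.
Flight 1 lands earlier by 1 hour 56 minutes.

the first, by 1 hour 56 minutes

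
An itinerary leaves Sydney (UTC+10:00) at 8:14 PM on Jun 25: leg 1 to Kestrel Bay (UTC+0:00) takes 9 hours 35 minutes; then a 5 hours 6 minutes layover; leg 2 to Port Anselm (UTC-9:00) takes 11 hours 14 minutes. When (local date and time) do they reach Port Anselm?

Convert departure to UTC: 8:14 PM − 10:00 = 10:14 AM UTC on Jun 25.
Add 9 hours 35 minutes leg 1 → 7:49 PM UTC.
Add 5 hours 6 minutes layover in Kestrel Bay → 12:55 AM UTC (Jun 26).
Add 11 hours and 14 minutes leg 2 → 12:09 PM UTC.
Port Anselm is UTC−9:00, so local arrival = 12:09 PM − 9:00 = 3:09 AM on Jun 26.

3:09 AM on Jun 26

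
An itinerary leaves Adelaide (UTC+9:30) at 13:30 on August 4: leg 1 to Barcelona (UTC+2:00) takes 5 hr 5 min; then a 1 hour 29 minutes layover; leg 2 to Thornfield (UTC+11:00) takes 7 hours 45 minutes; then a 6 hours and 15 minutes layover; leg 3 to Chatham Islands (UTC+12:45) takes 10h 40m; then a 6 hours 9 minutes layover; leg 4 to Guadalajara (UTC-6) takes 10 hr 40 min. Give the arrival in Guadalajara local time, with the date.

Convert departure to UTC: 13:30 − 9:30 = 04:00 UTC on Aug 4.
Add 5 hours 5 minutes leg 1 → 09:05 UTC.
Add 1 hour 29 minutes layover in Barcelona → 10:34 UTC.
Add 7 hours 45 minutes leg 2 → 18:19 UTC.
Add 6 hours and 15 minutes layover in Thornfield → 00:34 UTC (Aug 5).
Add 10 hours and 40 minutes leg 3 → 11:14 UTC.
Add 6 hours and 9 minutes layover in Chatham Islands → 17:23 UTC.
Add 10 hours and 40 minutes leg 4 → 04:03 UTC (Aug 6).
Guadalajara is UTC−6:00, so local arrival = 04:03 − 6:00 = 22:03 on Aug 5.

22:03 on August 5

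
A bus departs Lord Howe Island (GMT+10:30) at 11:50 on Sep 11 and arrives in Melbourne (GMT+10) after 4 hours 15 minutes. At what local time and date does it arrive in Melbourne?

15:35 on September 11

Convert departure to UTC: 11:50 − 10:30 = 01:20 UTC on Sep 11.
Add 4 hours 15 minutes travel time → 05:35 UTC.
Melbourne is UTC+10:00, so local arrival = 05:35 + 10:00 = 15:35 on Sep 11.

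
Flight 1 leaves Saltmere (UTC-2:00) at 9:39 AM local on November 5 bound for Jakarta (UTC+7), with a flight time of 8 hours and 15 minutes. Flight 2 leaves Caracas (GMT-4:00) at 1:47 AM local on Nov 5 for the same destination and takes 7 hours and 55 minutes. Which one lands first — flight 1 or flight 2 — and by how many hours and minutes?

the second, by 6 hours 12 minutes

Flight 1 in UTC: 9:39 AM + 2:00 = 11:39 AM on Nov 5.
+8 hours and 15 minutes → arrive 7:54 PM UTC on Nov 5.
Flight 2 in UTC: 1:47 AM + 4:00 = 5:47 AM on Nov 5.
+7 hours 55 minutes → arrive 1:42 PM UTC on Nov 5.
Flight 2 lands earlier by 6 hours 12 minutes.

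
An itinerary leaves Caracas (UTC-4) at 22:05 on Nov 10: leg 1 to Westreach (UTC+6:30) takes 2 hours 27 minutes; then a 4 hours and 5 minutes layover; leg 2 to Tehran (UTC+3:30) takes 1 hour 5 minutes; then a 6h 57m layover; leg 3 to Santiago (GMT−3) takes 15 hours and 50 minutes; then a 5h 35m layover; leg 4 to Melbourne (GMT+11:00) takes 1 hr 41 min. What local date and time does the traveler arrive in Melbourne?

Convert departure to UTC: 22:05 + 4:00 = 02:05 UTC on Nov 11.
Add 2 hours 27 minutes leg 1 → 04:32 UTC.
Add 4 hours and 5 minutes layover in Westreach → 08:37 UTC.
Add 1 hour 5 minutes leg 2 → 09:42 UTC.
Add 6 hours and 57 minutes layover in Tehran → 16:39 UTC.
Add 15 hours 50 minutes leg 3 → 08:29 UTC (Nov 12).
Add 5 hours and 35 minutes layover in Santiago → 14:04 UTC.
Add 1 hour and 41 minutes leg 4 → 15:45 UTC.
Melbourne is UTC+11:00, so local arrival = 15:45 + 11:00 = 02:45 on Nov 13.

02:45 on November 13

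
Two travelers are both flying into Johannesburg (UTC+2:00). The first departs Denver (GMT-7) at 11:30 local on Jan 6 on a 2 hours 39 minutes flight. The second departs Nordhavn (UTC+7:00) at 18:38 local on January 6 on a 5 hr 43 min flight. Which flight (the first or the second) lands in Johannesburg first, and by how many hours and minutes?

the second, by 3 hours 48 minutes

Flight 1 in UTC: 11:30 + 7:00 = 18:30 on Jan 6.
+2 hours 39 minutes → arrive 21:09 UTC on Jan 6.
Flight 2 in UTC: 18:38 − 7:00 = 11:38 on Jan 6.
+5 hours 43 minutes → arrive 17:21 UTC on Jan 6.
Flight 2 lands earlier by 3 hours 48 minutes.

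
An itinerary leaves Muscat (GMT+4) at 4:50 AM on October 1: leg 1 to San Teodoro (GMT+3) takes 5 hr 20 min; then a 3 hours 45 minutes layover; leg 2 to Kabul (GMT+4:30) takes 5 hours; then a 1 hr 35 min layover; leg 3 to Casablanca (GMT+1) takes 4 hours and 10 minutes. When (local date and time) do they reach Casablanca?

9:40 PM on October 1

Convert departure to UTC: 4:50 AM − 4:00 = 12:50 AM UTC on Oct 1.
Add 5 hours and 20 minutes leg 1 → 6:10 AM UTC.
Add 3 hours 45 minutes layover in San Teodoro → 9:55 AM UTC.
Add 5 hours leg 2 → 2:55 PM UTC.
Add 1 hour 35 minutes layover in Kabul → 4:30 PM UTC.
Add 4 hours 10 minutes leg 3 → 8:40 PM UTC.
Casablanca is UTC+1:00, so local arrival = 8:40 PM + 1:00 = 9:40 PM on Oct 1.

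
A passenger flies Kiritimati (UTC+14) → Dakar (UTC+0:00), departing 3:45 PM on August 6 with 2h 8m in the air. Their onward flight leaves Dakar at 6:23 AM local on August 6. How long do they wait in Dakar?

Convert departure to UTC: 3:45 PM − 14:00 = 1:45 AM UTC on Aug 6.
Add 2 hours and 8 minutes flight time → 3:53 AM UTC.
Dakar is UTC+0, so local arrival is the same: 3:53 AM on Aug 6.
Layover = 6:23 AM − 3:53 AM = 2 hours 30 minutes.

2 hours 30 minutes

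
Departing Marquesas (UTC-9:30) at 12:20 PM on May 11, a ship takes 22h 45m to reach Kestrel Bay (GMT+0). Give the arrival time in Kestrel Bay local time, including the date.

8:35 PM on May 12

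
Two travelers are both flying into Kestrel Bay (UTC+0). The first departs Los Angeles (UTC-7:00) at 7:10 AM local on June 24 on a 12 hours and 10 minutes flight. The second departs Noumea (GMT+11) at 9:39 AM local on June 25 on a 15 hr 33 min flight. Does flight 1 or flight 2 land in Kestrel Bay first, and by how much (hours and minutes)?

Flight 1 in UTC: 7:10 AM + 7:00 = 2:10 PM on Jun 24.
+12 hours 10 minutes → arrive 2:20 AM UTC on Jun 25.
Flight 2 in UTC: 9:39 AM − 11:00 = 10:39 PM on Jun 24.
+15 hours and 33 minutes → arrive 2:12 PM UTC on Jun 25.
Flight 1 lands earlier by 11 hours 52 minutes.

the first, by 11 hours 52 minutes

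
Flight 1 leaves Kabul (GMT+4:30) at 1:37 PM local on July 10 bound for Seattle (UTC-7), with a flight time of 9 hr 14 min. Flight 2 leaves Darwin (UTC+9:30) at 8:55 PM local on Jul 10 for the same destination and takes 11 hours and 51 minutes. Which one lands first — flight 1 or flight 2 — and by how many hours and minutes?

the first, by 4 hours 55 minutes

Flight 1 in UTC: 1:37 PM − 4:30 = 9:07 AM on Jul 10.
+9 hours and 14 minutes → arrive 6:21 PM UTC on Jul 10.
Flight 2 in UTC: 8:55 PM − 9:30 = 11:25 AM on Jul 10.
+11 hours and 51 minutes → arrive 11:16 PM UTC on Jul 10.
Flight 1 lands earlier by 4 hours 55 minutes.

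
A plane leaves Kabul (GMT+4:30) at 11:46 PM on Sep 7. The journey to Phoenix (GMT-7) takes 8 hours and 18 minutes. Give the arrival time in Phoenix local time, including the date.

Convert departure to UTC: 11:46 PM − 4:30 = 7:16 PM UTC on Sep 7.
Add 8 hours and 18 minutes travel time → 3:34 AM UTC (Sep 8).
Phoenix is UTC−7:00, so local arrival = 3:34 AM − 7:00 = 8:34 PM on Sep 7.

8:34 PM on September 7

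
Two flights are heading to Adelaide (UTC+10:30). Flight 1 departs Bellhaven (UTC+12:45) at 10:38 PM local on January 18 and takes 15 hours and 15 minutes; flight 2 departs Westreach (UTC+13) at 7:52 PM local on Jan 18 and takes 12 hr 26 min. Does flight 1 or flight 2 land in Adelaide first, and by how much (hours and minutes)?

the second, by 5 hours 50 minutes

Flight 1 in UTC: 10:38 PM − 12:45 = 9:53 AM on Jan 18.
+15 hours 15 minutes → arrive 1:08 AM UTC on Jan 19.
Flight 2 in UTC: 7:52 PM − 13:00 = 6:52 AM on Jan 18.
+12 hours 26 minutes → arrive 7:18 PM UTC on Jan 18.
Flight 2 lands earlier by 5 hours 50 minutes.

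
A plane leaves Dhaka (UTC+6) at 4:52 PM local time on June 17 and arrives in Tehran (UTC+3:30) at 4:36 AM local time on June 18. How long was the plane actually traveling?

14 hours 14 minutes

Departure in UTC: 4:52 PM − 6:00 = 10:52 AM on Jun 17.
Arrival in UTC: 4:36 AM − 3:30 = 1:06 AM on Jun 18.
Elapsed = 1:06 AM − 10:52 AM (+1 day) = 14 hours 14 minutes.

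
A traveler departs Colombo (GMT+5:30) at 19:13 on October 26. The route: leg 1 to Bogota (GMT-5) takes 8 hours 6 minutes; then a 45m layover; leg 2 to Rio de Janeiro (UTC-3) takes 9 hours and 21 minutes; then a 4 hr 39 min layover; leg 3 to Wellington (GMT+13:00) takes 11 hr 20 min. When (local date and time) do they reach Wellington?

12:54 on Oct 28

Convert departure to UTC: 19:13 − 5:30 = 13:43 UTC on Oct 26.
Add 8 hours 6 minutes leg 1 → 21:49 UTC.
Add 45 minutes layover in Bogota → 22:34 UTC.
Add 9 hours and 21 minutes leg 2 → 07:55 UTC (Oct 27).
Add 4 hours and 39 minutes layover in Rio de Janeiro → 12:34 UTC.
Add 11 hours 20 minutes leg 3 → 23:54 UTC.
Wellington is UTC+13:00, so local arrival = 23:54 + 13:00 = 12:54 on Oct 28.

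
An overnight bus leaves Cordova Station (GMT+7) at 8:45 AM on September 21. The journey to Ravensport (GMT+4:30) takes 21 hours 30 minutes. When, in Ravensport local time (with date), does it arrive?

Convert departure to UTC: 8:45 AM − 7:00 = 1:45 AM UTC on Sep 21.
Add 21 hours 30 minutes travel time → 11:15 PM UTC.
Ravensport is UTC+4:30, so local arrival = 11:15 PM + 4:30 = 3:45 AM on Sep 22.

3:45 AM on September 22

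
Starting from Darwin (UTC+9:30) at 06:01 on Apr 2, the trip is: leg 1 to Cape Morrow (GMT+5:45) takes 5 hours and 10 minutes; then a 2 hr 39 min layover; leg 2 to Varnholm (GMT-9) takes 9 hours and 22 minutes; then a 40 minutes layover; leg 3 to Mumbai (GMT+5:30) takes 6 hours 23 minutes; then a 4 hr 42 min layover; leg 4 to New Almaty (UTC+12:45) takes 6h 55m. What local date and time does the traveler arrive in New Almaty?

21:07 on Apr 3

Convert departure to UTC: 06:01 − 9:30 = 20:31 UTC on Apr 1.
Add 5 hours and 10 minutes leg 1 → 01:41 UTC (Apr 2).
Add 2 hours 39 minutes layover in Cape Morrow → 04:20 UTC.
Add 9 hours 22 minutes leg 2 → 13:42 UTC.
Add 40 minutes layover in Varnholm → 14:22 UTC.
Add 6 hours 23 minutes leg 3 → 20:45 UTC.
Add 4 hours and 42 minutes layover in Mumbai → 01:27 UTC (Apr 3).
Add 6 hours 55 minutes leg 4 → 08:22 UTC.
New Almaty is UTC+12:45, so local arrival = 08:22 + 12:45 = 21:07 on Apr 3.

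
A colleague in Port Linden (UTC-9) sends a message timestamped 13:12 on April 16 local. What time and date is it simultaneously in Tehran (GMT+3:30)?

In UTC: 13:12 + 9:00 = 22:12 on Apr 16.
Tehran is UTC+3:30: 22:12 + 3:30 = 01:42 on Apr 17.

01:42 on April 17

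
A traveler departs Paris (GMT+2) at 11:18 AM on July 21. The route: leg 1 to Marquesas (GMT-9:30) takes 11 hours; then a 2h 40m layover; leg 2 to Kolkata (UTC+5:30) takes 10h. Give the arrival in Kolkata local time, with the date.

2:28 PM on Jul 22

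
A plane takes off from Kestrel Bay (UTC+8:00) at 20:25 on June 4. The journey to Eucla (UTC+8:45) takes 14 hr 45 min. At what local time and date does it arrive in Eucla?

11:55 on June 5

Convert departure to UTC: 20:25 − 8:00 = 12:25 UTC on Jun 4.
Add 14 hours 45 minutes travel time → 03:10 UTC (Jun 5).
Eucla is UTC+8:45, so local arrival = 03:10 + 8:45 = 11:55 on Jun 5.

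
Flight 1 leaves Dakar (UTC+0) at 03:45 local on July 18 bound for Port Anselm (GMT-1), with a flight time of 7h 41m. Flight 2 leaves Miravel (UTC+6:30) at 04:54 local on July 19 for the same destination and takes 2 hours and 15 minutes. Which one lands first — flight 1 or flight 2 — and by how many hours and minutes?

Flight 1 departs at 03:45 UTC (Jul 18).
+7 hours and 41 minutes → arrive 11:26 UTC on Jul 18.
Flight 2 in UTC: 04:54 − 6:30 = 22:24 on Jul 18.
+2 hours 15 minutes → arrive 00:39 UTC on Jul 19.
Flight 1 lands earlier by 13 hours 13 minutes.

the first, by 13 hours 13 minutes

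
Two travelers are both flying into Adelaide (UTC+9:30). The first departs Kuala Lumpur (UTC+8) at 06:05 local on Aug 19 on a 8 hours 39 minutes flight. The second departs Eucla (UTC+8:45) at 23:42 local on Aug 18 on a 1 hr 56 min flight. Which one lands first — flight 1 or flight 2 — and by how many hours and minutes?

the second, by 13 hours 51 minutes

Flight 1 in UTC: 06:05 − 8:00 = 22:05 on Aug 18.
+8 hours 39 minutes → arrive 06:44 UTC on Aug 19.
Flight 2 in UTC: 23:42 − 8:45 = 14:57 on Aug 18.
+1 hour and 56 minutes → arrive 16:53 UTC on Aug 18.
Flight 2 lands earlier by 13 hours 51 minutes.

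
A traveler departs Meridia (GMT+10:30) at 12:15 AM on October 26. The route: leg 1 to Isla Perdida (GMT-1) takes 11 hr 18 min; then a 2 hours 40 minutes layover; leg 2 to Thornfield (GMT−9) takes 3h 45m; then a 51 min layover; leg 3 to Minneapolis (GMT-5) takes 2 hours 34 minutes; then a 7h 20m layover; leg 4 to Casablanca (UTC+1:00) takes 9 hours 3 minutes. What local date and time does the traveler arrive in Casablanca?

4:16 AM on October 27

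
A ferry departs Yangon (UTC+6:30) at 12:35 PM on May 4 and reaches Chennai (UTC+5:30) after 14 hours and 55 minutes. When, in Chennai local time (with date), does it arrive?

2:30 AM on May 5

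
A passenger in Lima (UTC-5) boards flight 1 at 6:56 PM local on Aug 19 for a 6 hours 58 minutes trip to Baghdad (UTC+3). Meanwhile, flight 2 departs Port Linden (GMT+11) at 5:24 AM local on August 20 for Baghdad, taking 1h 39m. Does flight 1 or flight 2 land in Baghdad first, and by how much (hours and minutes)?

the second, by 10 hours 51 minutes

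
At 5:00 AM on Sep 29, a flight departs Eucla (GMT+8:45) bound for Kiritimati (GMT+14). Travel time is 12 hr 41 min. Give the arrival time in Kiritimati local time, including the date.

10:56 PM on Sep 29

Kiritimati is 5:15 ahead of Eucla.
After 12 hours 41 minutes it is 5:41 PM in Eucla.
Shift by the zone difference: 5:41 PM + 5:15 = 10:56 PM on Sep 29 in Kiritimati.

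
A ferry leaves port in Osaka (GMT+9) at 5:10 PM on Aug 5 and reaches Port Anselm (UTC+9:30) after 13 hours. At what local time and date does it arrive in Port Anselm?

Convert departure to UTC: 5:10 PM − 9:00 = 8:10 AM UTC on Aug 5.
Add 13 hours travel time → 9:10 PM UTC.
Port Anselm is UTC+9:30, so local arrival = 9:10 PM + 9:30 = 6:40 AM on Aug 6.

6:40 AM on August 6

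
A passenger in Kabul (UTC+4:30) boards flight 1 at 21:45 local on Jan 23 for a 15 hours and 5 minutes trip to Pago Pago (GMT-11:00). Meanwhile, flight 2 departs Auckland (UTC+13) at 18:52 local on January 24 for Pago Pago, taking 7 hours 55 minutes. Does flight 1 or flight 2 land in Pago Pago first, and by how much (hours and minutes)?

Flight 1 in UTC: 21:45 − 4:30 = 17:15 on Jan 23.
+15 hours and 5 minutes → arrive 08:20 UTC on Jan 24.
Flight 2 in UTC: 18:52 − 13:00 = 05:52 on Jan 24.
+7 hours 55 minutes → arrive 13:47 UTC on Jan 24.
Flight 1 lands earlier by 5 hours 27 minutes.

the first, by 5 hours 27 minutes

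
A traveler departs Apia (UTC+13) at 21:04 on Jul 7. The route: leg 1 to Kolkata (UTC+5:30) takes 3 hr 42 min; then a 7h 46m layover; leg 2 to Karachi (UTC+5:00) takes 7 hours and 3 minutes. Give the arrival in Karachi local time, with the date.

Convert departure to UTC: 21:04 − 13:00 = 08:04 UTC on Jul 7.
Add 3 hours 42 minutes leg 1 → 11:46 UTC.
Add 7 hours 46 minutes layover in Kolkata → 19:32 UTC.
Add 7 hours and 3 minutes leg 2 → 02:35 UTC (Jul 8).
Karachi is UTC+5:00, so local arrival = 02:35 + 5:00 = 07:35 on Jul 8.

07:35 on July 8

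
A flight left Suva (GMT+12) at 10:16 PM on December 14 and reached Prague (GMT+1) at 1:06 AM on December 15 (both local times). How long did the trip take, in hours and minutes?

Departure in UTC: 10:16 PM − 12:00 = 10:16 AM on Dec 14.
Arrival in UTC: 1:06 AM − 1:00 = 12:06 AM on Dec 15.
Elapsed = 12:06 AM − 10:16 AM (+1 day) = 13 hours 50 minutes.

13 hours 50 minutes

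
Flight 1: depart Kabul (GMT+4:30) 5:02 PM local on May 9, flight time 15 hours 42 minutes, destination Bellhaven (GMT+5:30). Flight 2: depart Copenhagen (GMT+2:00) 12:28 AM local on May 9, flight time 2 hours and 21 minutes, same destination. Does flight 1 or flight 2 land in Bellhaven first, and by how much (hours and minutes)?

Flight 1 in UTC: 5:02 PM − 4:30 = 12:32 PM on May 9.
+15 hours 42 minutes → arrive 4:14 AM UTC on May 10.
Flight 2 in UTC: 12:28 AM − 2:00 = 10:28 PM on May 8.
+2 hours and 21 minutes → arrive 12:49 AM UTC on May 9.
Flight 2 lands earlier by 27 hours 25 minutes.

the second, by 27 hours 25 minutes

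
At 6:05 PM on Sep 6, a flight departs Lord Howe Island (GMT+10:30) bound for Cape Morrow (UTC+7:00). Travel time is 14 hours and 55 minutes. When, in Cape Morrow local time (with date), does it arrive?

Convert departure to UTC: 6:05 PM − 10:30 = 7:35 AM UTC on Sep 6.
Add 14 hours and 55 minutes travel time → 10:30 PM UTC.
Cape Morrow is UTC+7:00, so local arrival = 10:30 PM + 7:00 = 5:30 AM on Sep 7.

5:30 AM on September 7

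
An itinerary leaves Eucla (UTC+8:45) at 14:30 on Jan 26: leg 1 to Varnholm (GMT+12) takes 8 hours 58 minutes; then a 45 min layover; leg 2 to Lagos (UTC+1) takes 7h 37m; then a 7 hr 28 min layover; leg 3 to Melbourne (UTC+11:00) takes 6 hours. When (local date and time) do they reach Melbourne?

23:33 on January 27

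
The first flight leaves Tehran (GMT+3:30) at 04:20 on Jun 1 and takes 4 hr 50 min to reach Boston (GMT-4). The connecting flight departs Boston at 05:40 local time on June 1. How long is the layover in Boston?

4 hours

Convert departure to UTC: 04:20 − 3:30 = 00:50 UTC on Jun 1.
Add 4 hours 50 minutes flight time → 05:40 UTC.
Boston is UTC−4:00, so local arrival = 05:40 − 4:00 = 01:40 on Jun 1.
Layover = 05:40 − 01:40 = 4 hours.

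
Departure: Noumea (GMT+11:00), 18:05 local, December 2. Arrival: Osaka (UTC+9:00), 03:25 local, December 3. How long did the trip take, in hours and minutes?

Departure in UTC: 18:05 − 11:00 = 07:05 on Dec 2.
Arrival in UTC: 03:25 − 9:00 = 18:25 on Dec 2.
Elapsed = 18:25 − 07:05 = 11 hours 20 minutes.

11 hours 20 minutes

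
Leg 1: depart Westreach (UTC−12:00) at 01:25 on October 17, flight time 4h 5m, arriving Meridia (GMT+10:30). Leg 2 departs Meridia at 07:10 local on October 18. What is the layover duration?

Convert departure to UTC: 01:25 + 12:00 = 13:25 UTC on Oct 17.
Add 4 hours 5 minutes flight time → 17:30 UTC.
Meridia is UTC+10:30, so local arrival = 17:30 + 10:30 = 04:00 on Oct 18.
Layover = 07:10 − 04:00 = 3 hours 10 minutes.

3 hours 10 minutes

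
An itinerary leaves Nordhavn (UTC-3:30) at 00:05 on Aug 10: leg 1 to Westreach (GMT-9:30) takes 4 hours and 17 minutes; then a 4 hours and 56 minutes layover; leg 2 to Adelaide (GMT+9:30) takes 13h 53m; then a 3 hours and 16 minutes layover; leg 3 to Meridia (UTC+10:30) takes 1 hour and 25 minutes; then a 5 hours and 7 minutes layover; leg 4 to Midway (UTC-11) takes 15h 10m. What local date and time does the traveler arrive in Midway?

Convert departure to UTC: 00:05 + 3:30 = 03:35 UTC on Aug 10.
Add 4 hours 17 minutes leg 1 → 07:52 UTC.
Add 4 hours and 56 minutes layover in Westreach → 12:48 UTC.
Add 13 hours 53 minutes leg 2 → 02:41 UTC (Aug 11).
Add 3 hours 16 minutes layover in Adelaide → 05:57 UTC.
Add 1 hour and 25 minutes leg 3 → 07:22 UTC.
Add 5 hours and 7 minutes layover in Meridia → 12:29 UTC.
Add 15 hours and 10 minutes leg 4 → 03:39 UTC (Aug 12).
Midway is UTC−11:00, so local arrival = 03:39 − 11:00 = 16:39 on Aug 11.

16:39 on Aug 11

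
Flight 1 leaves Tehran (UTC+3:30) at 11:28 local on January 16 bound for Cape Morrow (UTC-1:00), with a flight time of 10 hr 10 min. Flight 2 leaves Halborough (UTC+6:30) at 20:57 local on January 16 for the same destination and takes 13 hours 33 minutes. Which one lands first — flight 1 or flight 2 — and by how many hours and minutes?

the first, by 9 hours 52 minutes

Flight 1 in UTC: 11:28 − 3:30 = 07:58 on Jan 16.
+10 hours and 10 minutes → arrive 18:08 UTC on Jan 16.
Flight 2 in UTC: 20:57 − 6:30 = 14:27 on Jan 16.
+13 hours 33 minutes → arrive 04:00 UTC on Jan 17.
Flight 1 lands earlier by 9 hours 52 minutes.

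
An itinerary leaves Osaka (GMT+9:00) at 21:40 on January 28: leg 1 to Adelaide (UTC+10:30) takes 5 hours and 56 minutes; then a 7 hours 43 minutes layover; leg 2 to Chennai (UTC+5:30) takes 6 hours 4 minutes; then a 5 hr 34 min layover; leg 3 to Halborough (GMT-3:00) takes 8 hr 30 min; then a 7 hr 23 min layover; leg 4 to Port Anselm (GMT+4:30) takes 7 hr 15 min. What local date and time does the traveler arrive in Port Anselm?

Convert departure to UTC: 21:40 − 9:00 = 12:40 UTC on Jan 28.
Add 5 hours 56 minutes leg 1 → 18:36 UTC.
Add 7 hours and 43 minutes layover in Adelaide → 02:19 UTC (Jan 29).
Add 6 hours 4 minutes leg 2 → 08:23 UTC.
Add 5 hours and 34 minutes layover in Chennai → 13:57 UTC.
Add 8 hours and 30 minutes leg 3 → 22:27 UTC.
Add 7 hours 23 minutes layover in Halborough → 05:50 UTC (Jan 30).
Add 7 hours and 15 minutes leg 4 → 13:05 UTC.
Port Anselm is UTC+4:30, so local arrival = 13:05 + 4:30 = 17:35 on Jan 30.

17:35 on Jan 30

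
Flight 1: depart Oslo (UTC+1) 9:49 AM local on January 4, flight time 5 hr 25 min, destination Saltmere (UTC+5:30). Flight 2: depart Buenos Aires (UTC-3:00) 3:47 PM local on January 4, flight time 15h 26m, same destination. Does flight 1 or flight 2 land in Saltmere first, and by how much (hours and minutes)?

the first, by 19 hours 59 minutes

Flight 1 in UTC: 9:49 AM − 1:00 = 8:49 AM on Jan 4.
+5 hours and 25 minutes → arrive 2:14 PM UTC on Jan 4.
Flight 2 in UTC: 3:47 PM + 3:00 = 6:47 PM on Jan 4.
+15 hours 26 minutes → arrive 10:13 AM UTC on Jan 5.
Flight 1 lands earlier by 19 hours 59 minutes.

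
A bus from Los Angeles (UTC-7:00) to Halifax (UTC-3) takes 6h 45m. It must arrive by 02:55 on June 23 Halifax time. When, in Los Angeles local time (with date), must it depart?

16:10 on Jun 22

Target arrival in UTC: 02:55 + 3:00 = 05:55 on Jun 23.
Subtract 6 hours 45 minutes → departure 23:10 UTC on Jun 22.
Los Angeles is UTC−7:00: 23:10 − 7:00 = 16:10 on Jun 22.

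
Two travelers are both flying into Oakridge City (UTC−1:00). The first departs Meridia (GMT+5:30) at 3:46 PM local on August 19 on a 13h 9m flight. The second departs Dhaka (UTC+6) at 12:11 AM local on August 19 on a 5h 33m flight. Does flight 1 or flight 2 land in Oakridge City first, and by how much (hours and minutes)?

the second, by 23 hours 41 minutes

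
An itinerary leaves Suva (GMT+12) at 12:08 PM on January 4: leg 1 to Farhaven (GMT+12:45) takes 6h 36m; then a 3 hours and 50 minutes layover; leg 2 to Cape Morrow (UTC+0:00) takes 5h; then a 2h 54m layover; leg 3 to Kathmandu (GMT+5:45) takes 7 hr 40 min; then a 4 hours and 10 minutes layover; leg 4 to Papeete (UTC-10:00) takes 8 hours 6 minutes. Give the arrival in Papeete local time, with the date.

4:24 AM on January 5

Convert departure to UTC: 12:08 PM − 12:00 = 12:08 AM UTC on Jan 4.
Add 6 hours and 36 minutes leg 1 → 6:44 AM UTC.
Add 3 hours and 50 minutes layover in Farhaven → 10:34 AM UTC.
Add 5 hours leg 2 → 3:34 PM UTC.
Add 2 hours and 54 minutes layover in Cape Morrow → 6:28 PM UTC.
Add 7 hours and 40 minutes leg 3 → 2:08 AM UTC (Jan 5).
Add 4 hours 10 minutes layover in Kathmandu → 6:18 AM UTC.
Add 8 hours 6 minutes leg 4 → 2:24 PM UTC.
Papeete is UTC−10:00, so local arrival = 2:24 PM − 10:00 = 4:24 AM on Jan 5.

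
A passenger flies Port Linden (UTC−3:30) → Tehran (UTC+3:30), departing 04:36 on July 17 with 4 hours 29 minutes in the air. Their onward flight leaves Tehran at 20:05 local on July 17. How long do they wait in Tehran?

Convert departure to UTC: 04:36 + 3:30 = 08:06 UTC on Jul 17.
Add 4 hours and 29 minutes flight time → 12:35 UTC.
Tehran is UTC+3:30, so local arrival = 12:35 + 3:30 = 16:05 on Jul 17.
Layover = 20:05 − 16:05 = 4 hours.

4 hours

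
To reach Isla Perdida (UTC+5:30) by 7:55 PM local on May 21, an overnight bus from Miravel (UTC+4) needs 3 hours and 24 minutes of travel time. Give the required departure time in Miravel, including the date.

Target arrival in UTC: 7:55 PM − 5:30 = 2:25 PM on May 21.
Subtract 3 hours 24 minutes → departure 11:01 AM UTC on May 21.
Miravel is UTC+4:00: 11:01 AM + 4:00 = 3:01 PM on May 21.

3:01 PM on May 21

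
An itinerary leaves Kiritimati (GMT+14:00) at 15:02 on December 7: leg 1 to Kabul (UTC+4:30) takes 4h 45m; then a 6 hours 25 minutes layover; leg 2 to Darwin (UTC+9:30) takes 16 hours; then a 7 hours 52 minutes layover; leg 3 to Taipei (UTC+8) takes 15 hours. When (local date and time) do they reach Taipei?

Convert departure to UTC: 15:02 − 14:00 = 01:02 UTC on Dec 7.
Add 4 hours 45 minutes leg 1 → 05:47 UTC.
Add 6 hours and 25 minutes layover in Kabul → 12:12 UTC.
Add 16 hours leg 2 → 04:12 UTC (Dec 8).
Add 7 hours and 52 minutes layover in Darwin → 12:04 UTC.
Add 15 hours leg 3 → 03:04 UTC (Dec 9).
Taipei is UTC+8:00, so local arrival = 03:04 + 8:00 = 11:04 on Dec 9.

11:04 on December 9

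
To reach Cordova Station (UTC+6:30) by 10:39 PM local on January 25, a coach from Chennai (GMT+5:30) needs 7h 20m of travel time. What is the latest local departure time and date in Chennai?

Target arrival in UTC: 10:39 PM − 6:30 = 4:09 PM on Jan 25.
Subtract 7 hours 20 minutes → departure 8:49 AM UTC on Jan 25.
Chennai is UTC+5:30: 8:49 AM + 5:30 = 2:19 PM on Jan 25.

2:19 PM on January 25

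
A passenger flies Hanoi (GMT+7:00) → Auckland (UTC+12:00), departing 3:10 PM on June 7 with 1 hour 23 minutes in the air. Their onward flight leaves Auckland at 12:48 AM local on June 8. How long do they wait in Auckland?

Convert departure to UTC: 3:10 PM − 7:00 = 8:10 AM UTC on Jun 7.
Add 1 hour and 23 minutes flight time → 9:33 AM UTC.
Auckland is UTC+12:00, so local arrival = 9:33 AM + 12:00 = 9:33 PM on Jun 7.
Layover = 12:48 AM − 9:33 PM (+1 day) = 3 hours 15 minutes.

3 hours 15 minutes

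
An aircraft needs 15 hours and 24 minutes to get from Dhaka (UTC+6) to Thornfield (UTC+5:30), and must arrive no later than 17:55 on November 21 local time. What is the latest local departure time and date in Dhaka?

03:01 on Nov 21

Target arrival in UTC: 17:55 − 5:30 = 12:25 on Nov 21.
Subtract 15 hours and 24 minutes → departure 21:01 UTC on Nov 20.
Dhaka is UTC+6:00: 21:01 + 6:00 = 03:01 on Nov 21.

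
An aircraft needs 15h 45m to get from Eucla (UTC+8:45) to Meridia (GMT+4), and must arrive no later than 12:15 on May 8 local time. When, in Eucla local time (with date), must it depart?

01:15 on May 8

Target arrival in UTC: 12:15 − 4:00 = 08:15 on May 8.
Subtract 15 hours and 45 minutes → departure 16:30 UTC on May 7.
Eucla is UTC+8:45: 16:30 + 8:45 = 01:15 on May 8.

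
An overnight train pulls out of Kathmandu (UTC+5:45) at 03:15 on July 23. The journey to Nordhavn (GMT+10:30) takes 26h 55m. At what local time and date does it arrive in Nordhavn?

Convert departure to UTC: 03:15 − 5:45 = 21:30 UTC on Jul 22.
Add 26 hours and 55 minutes travel time → 00:25 UTC (Jul 24).
Nordhavn is UTC+10:30, so local arrival = 00:25 + 10:30 = 10:55 on Jul 24.

10:55 on July 24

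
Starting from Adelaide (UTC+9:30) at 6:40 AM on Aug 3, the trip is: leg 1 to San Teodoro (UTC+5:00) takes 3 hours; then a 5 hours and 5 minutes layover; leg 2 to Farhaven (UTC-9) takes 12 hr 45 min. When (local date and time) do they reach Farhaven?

9:00 AM on August 3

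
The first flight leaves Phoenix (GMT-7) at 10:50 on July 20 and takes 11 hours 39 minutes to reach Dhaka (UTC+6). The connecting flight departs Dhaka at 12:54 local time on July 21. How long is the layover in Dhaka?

1 hour 25 minutes

Convert departure to UTC: 10:50 + 7:00 = 17:50 UTC on Jul 20.
Add 11 hours and 39 minutes flight time → 05:29 UTC (Jul 21).
Dhaka is UTC+6:00, so local arrival = 05:29 + 6:00 = 11:29 on Jul 21.
Layover = 12:54 − 11:29 = 1 hour 25 minutes.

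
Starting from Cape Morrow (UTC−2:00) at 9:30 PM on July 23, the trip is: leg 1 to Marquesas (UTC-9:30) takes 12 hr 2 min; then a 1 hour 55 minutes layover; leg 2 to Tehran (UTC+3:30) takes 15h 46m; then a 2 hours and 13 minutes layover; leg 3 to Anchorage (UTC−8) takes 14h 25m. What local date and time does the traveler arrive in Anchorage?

Convert departure to UTC: 9:30 PM + 2:00 = 11:30 PM UTC on Jul 23.
Add 12 hours and 2 minutes leg 1 → 11:32 AM UTC (Jul 24).
Add 1 hour and 55 minutes layover in Marquesas → 1:27 PM UTC.
Add 15 hours and 46 minutes leg 2 → 5:13 AM UTC (Jul 25).
Add 2 hours and 13 minutes layover in Tehran → 7:26 AM UTC.
Add 14 hours and 25 minutes leg 3 → 9:51 PM UTC.
Anchorage is UTC−8:00, so local arrival = 9:51 PM − 8:00 = 1:51 PM on Jul 25.

1:51 PM on July 25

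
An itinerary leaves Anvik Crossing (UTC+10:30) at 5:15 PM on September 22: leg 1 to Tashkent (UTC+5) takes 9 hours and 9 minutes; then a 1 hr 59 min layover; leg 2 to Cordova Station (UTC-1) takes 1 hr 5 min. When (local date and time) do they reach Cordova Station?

5:58 PM on Sep 22

Convert departure to UTC: 5:15 PM − 10:30 = 6:45 AM UTC on Sep 22.
Add 9 hours and 9 minutes leg 1 → 3:54 PM UTC.
Add 1 hour and 59 minutes layover in Tashkent → 5:53 PM UTC.
Add 1 hour 5 minutes leg 2 → 6:58 PM UTC.
Cordova Station is UTC−1:00, so local arrival = 6:58 PM − 1:00 = 5:58 PM on Sep 22.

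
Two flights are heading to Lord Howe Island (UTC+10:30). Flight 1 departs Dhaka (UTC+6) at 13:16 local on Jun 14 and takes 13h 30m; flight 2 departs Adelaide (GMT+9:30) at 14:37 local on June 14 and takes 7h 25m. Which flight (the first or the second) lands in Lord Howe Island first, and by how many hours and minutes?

the second, by 8 hours 14 minutes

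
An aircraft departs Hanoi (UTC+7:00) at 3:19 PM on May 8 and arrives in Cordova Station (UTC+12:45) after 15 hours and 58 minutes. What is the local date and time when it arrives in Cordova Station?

Convert departure to UTC: 3:19 PM − 7:00 = 8:19 AM UTC on May 8.
Add 15 hours and 58 minutes travel time → 12:17 AM UTC (May 9).
Cordova Station is UTC+12:45, so local arrival = 12:17 AM + 12:45 = 1:02 PM on May 9.

1:02 PM on May 9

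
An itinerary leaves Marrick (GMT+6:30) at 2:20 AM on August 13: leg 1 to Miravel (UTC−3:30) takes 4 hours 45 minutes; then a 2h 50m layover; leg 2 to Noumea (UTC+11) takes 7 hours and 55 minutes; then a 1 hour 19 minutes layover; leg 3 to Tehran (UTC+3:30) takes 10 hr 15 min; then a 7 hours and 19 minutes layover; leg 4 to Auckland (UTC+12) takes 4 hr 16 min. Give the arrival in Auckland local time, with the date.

10:29 PM on August 14

Convert departure to UTC: 2:20 AM − 6:30 = 7:50 PM UTC on Aug 12.
Add 4 hours 45 minutes leg 1 → 12:35 AM UTC (Aug 13).
Add 2 hours and 50 minutes layover in Miravel → 3:25 AM UTC.
Add 7 hours 55 minutes leg 2 → 11:20 AM UTC.
Add 1 hour 19 minutes layover in Noumea → 12:39 PM UTC.
Add 10 hours 15 minutes leg 3 → 10:54 PM UTC.
Add 7 hours 19 minutes layover in Tehran → 6:13 AM UTC (Aug 14).
Add 4 hours and 16 minutes leg 4 → 10:29 AM UTC.
Auckland is UTC+12:00, so local arrival = 10:29 AM + 12:00 = 10:29 PM on Aug 14.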